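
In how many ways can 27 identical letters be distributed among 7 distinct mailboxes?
C(27+7-1, 7-1) = C(33, 6) = 1107568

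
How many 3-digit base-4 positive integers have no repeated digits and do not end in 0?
Last digit: 3 nonzero choices. First digit: 2 (nonzero, ≠last). Middle 1: P(2,1) = 2. Total = 12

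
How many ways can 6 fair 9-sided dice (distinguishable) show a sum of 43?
Coefficient of x^43 in (x + x² + ... + x^9)^6. By inclusion-exclusion on dice exceeding 9: Σ_j (-1)^j C(6,j)·C(43-1-9j, 5) = C(6,0)·C(42,5) - C(6,1)·C(33,5) + C(6,2)·C(24,5) - C(6,3)·C(15,5) + C(6,4)·C(6,5) = 1·850668 - 6·237336 + 15·42504 - 20·3003 + 15·6 = 4242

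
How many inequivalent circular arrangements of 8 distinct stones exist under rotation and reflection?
(8-1)!/2 = 5040/2 = 2520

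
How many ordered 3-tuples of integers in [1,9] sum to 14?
Coefficient of x^14 in (x + x² + ... + x^9)^3. By inclusion-exclusion on dice exceeding 9: Σ_j (-1)^j C(3,j)·C(14-1-9j, 2) = C(3,0)·C(13,2) - C(3,1)·C(4,2) = 1·78 - 3·6 = 60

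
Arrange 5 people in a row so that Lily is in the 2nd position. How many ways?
Fix one position: (5-1)! = 24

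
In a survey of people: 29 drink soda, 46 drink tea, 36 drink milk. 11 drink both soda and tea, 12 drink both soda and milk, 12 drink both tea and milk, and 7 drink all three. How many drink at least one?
|A∪B∪C| = 29+46+36-11-12-12+7 = 83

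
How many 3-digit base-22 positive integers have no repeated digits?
First digit: 21 choices (nonzero). Then descending: 21 × 21 × 20 = 8820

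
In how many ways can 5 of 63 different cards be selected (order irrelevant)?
C(63,5) = 63!/(5!×58!) = 7028847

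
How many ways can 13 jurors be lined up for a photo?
13! = 6227020800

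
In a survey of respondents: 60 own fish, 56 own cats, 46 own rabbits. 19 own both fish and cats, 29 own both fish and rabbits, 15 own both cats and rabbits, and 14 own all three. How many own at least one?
|A∪B∪C| = 60+56+46-19-29-15+14 = 113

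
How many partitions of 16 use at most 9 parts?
By conjugation, equals partitions of 16 into parts ≤ 9. Let r_j(i) = number of partitions of i into parts ≤ j, for i = 0..16. r_1(i) = 1 for all i; r_j(i) = r_{j-1}(i) + r_j(i-j). Rows j = 2..9: ≤2: 1 1 2 2 3 3 4 4 5 5 6 6 7 7 8 8 9; ≤3: 1 1 2 3 4 5 7 8 10 12 14 16 19 21 24 27 30; ≤4: 1 1 2 3 5 6 9 11 15 18 23 27 34 39 47 54 64; ≤5: 1 1 2 3 5 7 10 13 18 23 30 37 47 57 70 84 101; ≤6: 1 1 2 3 5 7 11 14 20 26 35 44 58 71 90 110 136; ≤7: 1 1 2 3 5 7 11 15 21 28 38 49 65 82 105 131 164; ≤8: 1 1 2 3 5 7 11 15 22 29 40 52 70 89 116 146 186; ≤9: 1 1 2 3 5 7 11 15 22 30 41 54 73 94 123 157 201. r_9(16) = 201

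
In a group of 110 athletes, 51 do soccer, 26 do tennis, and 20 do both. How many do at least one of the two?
|A∪B| = |A| + |B| - |A∩B| = 51 + 26 - 20 = 57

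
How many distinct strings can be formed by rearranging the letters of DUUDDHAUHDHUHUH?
15! / (1! × 5! × 4! × 5!) = 3783780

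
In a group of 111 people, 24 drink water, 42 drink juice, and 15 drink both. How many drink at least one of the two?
|A∪B| = |A| + |B| - |A∩B| = 24 + 42 - 15 = 51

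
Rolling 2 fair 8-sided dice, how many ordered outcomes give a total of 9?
Coefficient of x^9 in (x + x² + ... + x^8)^2. By inclusion-exclusion on dice exceeding 8: Σ_j (-1)^j C(2,j)·C(9-1-8j, 1) = C(2,0)·C(8,1) = 1·8 = 8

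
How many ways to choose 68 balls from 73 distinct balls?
C(73,68) = 73!/(68!×5!) = 15020334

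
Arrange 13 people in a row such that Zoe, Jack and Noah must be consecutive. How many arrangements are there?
Treat the 3 as one block: (13-3+1)! × 3! = 39916800 × 6 = 239500800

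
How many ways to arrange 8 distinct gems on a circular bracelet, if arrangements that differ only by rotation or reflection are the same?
(8-1)!/2 = 5040/2 = 2520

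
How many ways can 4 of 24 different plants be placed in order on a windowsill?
P(24,4) = 24!/(24-4)! = 255024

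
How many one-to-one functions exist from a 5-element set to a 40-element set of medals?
P(40,5) = 40!/(40-5)! = 78960960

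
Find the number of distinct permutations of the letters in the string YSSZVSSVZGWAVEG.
15! / (2! × 1! × 2! × 1! × 4! × 1! × 1! × 3!) = 2270268000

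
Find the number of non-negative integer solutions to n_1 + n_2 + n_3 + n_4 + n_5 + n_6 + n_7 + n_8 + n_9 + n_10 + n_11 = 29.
C(29+11-1, 11-1) = C(39, 10) = 635745396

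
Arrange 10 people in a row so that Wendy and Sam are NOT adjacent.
Total - adjacent = 10! - (10-1)!×2 = 3628800 - 725760 = 2903040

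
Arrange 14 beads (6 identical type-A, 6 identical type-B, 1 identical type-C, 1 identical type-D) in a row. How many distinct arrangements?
14! / (6! × 6! × 1! × 1!) = 168168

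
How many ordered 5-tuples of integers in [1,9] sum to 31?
Coefficient of x^31 in (x + x² + ... + x^9)^5. By inclusion-exclusion on dice exceeding 9: Σ_j (-1)^j C(5,j)·C(31-1-9j, 4) = C(5,0)·C(30,4) - C(5,1)·C(21,4) + C(5,2)·C(12,4) = 1·27405 - 5·5985 + 10·495 = 2430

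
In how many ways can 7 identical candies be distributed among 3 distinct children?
C(7+3-1, 3-1) = C(9, 2) = 36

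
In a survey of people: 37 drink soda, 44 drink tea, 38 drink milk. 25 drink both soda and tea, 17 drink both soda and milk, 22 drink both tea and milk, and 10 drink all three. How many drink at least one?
|A∪B∪C| = 37+44+38-25-17-22+10 = 65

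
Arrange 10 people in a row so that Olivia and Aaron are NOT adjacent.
Total - adjacent = 10! - (10-1)!×2 = 3628800 - 725760 = 2903040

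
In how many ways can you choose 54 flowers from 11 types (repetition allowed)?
C(54+11-1, 11-1) = C(64, 10) = 151473214816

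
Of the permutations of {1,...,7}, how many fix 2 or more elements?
Exactly j fixed points: C(7,j)·!(7-j); sum over j ≥ 2 (derangement numbers via !m = (m-1)·(!(m-1) + !(m-2)): !0..!5 = 1, 0, 1, 2, 9, 44). Σ_{j=2}^{7} C(7,j)·!(7-j) = C(7,2)·!5 + C(7,3)·!4 + C(7,4)·!3 + C(7,5)·!2 + C(7,6)·!1 + C(7,7)·!0 = 21·44 + 35·9 + 35·2 + 21·1 + 7·0 + 1·1 = 1331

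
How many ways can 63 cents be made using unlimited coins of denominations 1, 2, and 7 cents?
Coefficient of x^63 in 1/(1-x^1) · 1/(1-x^2) · 1/(1-x^7). Case on j = number of 7-cent coins (j = 0..9); remainder r = 63 - 7j is made from {1,2} in ⌊r/2⌋+1 ways. r = 63, 56, 49, 42, 35, 28, 21, 14, 7, 0 → 32 + 29 + 25 + 22 + 18 + 15 + 11 + 8 + 4 + 1 = 165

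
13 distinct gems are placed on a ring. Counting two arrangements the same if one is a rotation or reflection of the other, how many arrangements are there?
(13-1)!/2 = 479001600/2 = 239500800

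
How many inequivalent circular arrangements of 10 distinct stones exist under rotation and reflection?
(10-1)!/2 = 362880/2 = 181440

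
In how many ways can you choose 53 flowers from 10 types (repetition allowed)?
C(53+10-1, 10-1) = C(62, 9) = 20286591270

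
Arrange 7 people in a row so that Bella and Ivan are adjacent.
Treat as block: (7-1)! × 2! = 720 × 2 = 1440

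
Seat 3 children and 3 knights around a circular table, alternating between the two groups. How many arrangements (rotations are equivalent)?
Fix one of the children: (3-1)! ways for the remaining children, × 3! ways for the knights = 2 × 6 = 12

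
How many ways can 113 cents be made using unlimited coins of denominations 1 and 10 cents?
Coefficient of x^113 in 1/(1-x^1) · 1/(1-x^10). Use j coins of 10 for j = 0..⌊113/10⌋ = 11, the rest in 1s: 11 + 1 = 12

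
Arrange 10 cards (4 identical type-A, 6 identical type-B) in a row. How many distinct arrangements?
10! / (4! × 6!) = 210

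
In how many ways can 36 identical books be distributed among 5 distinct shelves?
C(36+5-1, 5-1) = C(40, 4) = 91390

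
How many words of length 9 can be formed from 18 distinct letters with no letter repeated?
P(18,9) = 18!/(18-9)! = 17643225600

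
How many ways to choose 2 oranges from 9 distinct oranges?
C(9,2) = 9!/(2!×7!) = 36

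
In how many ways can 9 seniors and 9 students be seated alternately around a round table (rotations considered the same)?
Fix one of the seniors: (9-1)! ways for the remaining seniors, × 9! ways for the students = 40320 × 362880 = 14631321600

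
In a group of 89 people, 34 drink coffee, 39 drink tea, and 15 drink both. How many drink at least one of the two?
|A∪B| = |A| + |B| - |A∩B| = 34 + 39 - 15 = 58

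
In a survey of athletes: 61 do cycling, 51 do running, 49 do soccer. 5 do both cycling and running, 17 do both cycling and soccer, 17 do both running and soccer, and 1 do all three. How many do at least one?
|A∪B∪C| = 61+51+49-5-17-17+1 = 123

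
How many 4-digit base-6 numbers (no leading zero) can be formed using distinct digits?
First digit: 5 choices (nonzero). Then descending: 5 × 5 × 4 × 3 = 300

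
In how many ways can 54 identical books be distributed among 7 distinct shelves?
C(54+7-1, 7-1) = C(60, 6) = 50063860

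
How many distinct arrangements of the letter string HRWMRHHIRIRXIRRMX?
17! / (1! × 2! × 3! × 6! × 3! × 2!) = 3430627200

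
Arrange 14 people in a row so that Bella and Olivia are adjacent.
Treat as block: (14-1)! × 2! = 6227020800 × 2 = 12454041600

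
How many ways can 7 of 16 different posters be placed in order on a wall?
P(16,7) = 16!/(16-7)! = 57657600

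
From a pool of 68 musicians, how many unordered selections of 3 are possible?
C(68,3) = 68!/(3!×65!) = 50116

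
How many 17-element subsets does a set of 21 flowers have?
C(21,17) = 21!/(17!×4!) = 5985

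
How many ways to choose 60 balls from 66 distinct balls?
C(66,60) = 66!/(60!×6!) = 90858768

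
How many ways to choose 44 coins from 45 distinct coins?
C(45,44) = 45!/(44!×1!) = 45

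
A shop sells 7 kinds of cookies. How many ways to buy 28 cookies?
C(28+7-1, 7-1) = C(34, 6) = 1344904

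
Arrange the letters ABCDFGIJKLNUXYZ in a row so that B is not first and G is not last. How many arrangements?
By inclusion-exclusion: 15! - 2×(15-1)! + (15-2)! = 1307674368000 - 174356582400 + 6227020800 = 1139544806400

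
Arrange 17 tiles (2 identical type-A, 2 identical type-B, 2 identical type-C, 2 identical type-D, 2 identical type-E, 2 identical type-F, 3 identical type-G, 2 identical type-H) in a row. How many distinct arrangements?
17! / (2! × 2! × 2! × 2! × 2! × 2! × 3! × 2!) = 463134672000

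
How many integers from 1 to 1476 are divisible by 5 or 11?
⌊1476/5⌋ + ⌊1476/11⌋ - ⌊1476/55⌋ = 295 + 134 - 26 = 403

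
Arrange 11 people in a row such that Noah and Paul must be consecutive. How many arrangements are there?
Treat the 2 as one block: (11-2+1)! × 2! = 3628800 × 2 = 7257600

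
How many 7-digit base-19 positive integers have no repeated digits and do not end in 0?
Last digit: 18 nonzero choices. First digit: 17 (nonzero, ≠last). Middle 5: P(17,5) = 742560. Total = 227223360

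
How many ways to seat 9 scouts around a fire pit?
Circular: fix one position, arrange the rest. (9-1)! = 40320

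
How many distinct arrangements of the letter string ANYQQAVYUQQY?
12! / (3! × 1! × 1! × 1! × 2! × 4!) = 1663200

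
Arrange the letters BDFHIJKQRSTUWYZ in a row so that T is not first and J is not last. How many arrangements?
By inclusion-exclusion: 15! - 2×(15-1)! + (15-2)! = 1307674368000 - 174356582400 + 6227020800 = 1139544806400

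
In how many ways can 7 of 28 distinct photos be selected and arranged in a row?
P(28,7) = 28!/(28-7)! = 5967561600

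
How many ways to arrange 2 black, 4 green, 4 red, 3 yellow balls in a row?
13! / (2! × 4! × 4! × 3!) = 900900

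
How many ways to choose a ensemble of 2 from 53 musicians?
C(53,2) = 53!/(2!×51!) = 1378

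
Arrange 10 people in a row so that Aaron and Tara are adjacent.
Treat as block: (10-1)! × 2! = 362880 × 2 = 725760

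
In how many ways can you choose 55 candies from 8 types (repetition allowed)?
C(55+8-1, 8-1) = C(62, 7) = 491796152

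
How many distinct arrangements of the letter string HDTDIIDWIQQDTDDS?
16! / (2! × 1! × 1! × 3! × 6! × 2! × 1!) = 1210809600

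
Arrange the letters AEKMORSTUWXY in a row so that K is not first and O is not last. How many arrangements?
By inclusion-exclusion: 12! - 2×(12-1)! + (12-2)! = 479001600 - 79833600 + 3628800 = 402796800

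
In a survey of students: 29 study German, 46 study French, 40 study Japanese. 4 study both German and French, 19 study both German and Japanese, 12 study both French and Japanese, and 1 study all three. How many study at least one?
|A∪B∪C| = 29+46+40-4-19-12+1 = 81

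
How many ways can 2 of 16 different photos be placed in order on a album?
P(16,2) = 16!/(16-2)! = 240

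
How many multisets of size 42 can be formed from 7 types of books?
C(42+7-1, 7-1) = C(48, 6) = 12271512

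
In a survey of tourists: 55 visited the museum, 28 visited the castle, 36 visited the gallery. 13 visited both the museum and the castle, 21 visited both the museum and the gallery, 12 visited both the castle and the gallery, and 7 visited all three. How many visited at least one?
|A∪B∪C| = 55+28+36-13-21-12+7 = 80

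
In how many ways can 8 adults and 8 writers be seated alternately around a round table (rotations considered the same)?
Fix one of the adults: (8-1)! ways for the remaining adults, × 8! ways for the writers = 5040 × 40320 = 203212800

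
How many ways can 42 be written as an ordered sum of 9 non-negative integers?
C(42+9-1, 9-1) = C(50, 8) = 536878650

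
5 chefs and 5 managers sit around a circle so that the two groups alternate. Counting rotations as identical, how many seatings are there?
Fix one of the chefs: (5-1)! ways for the remaining chefs, × 5! ways for the managers = 24 × 120 = 2880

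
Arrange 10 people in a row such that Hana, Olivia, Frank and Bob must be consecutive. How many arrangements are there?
Treat the 4 as one block: (10-4+1)! × 4! = 5040 × 24 = 120960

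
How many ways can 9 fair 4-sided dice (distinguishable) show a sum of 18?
Coefficient of x^18 in (x + x² + ... + x^4)^9. By inclusion-exclusion on dice exceeding 4: Σ_j (-1)^j C(9,j)·C(18-1-4j, 8) = C(9,0)·C(17,8) - C(9,1)·C(13,8) + C(9,2)·C(9,8) = 1·24310 - 9·1287 + 36·9 = 13051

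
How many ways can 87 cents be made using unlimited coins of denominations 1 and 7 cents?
Coefficient of x^87 in 1/(1-x^1) · 1/(1-x^7). Use j coins of 7 for j = 0..⌊87/7⌋ = 12, the rest in 1s: 12 + 1 = 13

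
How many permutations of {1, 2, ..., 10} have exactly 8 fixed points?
Choose the 8 fixed points C(10,8) = 45, derange the rest: !2 = Σ_{j=0}^{2} (-1)^j·2!/j! = 2 - 2 + 1 = 1. Product = 45 × 1 = 45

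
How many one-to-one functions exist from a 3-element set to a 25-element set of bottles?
P(25,3) = 25!/(25-3)! = 13800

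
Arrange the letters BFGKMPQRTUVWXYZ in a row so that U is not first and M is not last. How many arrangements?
By inclusion-exclusion: 15! - 2×(15-1)! + (15-2)! = 1307674368000 - 174356582400 + 6227020800 = 1139544806400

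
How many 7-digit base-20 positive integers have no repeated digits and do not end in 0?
Last digit: 19 nonzero choices. First digit: 18 (nonzero, ≠last). Middle 5: P(18,5) = 1028160. Total = 351630720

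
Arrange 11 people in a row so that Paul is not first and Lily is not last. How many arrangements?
By inclusion-exclusion: 11! - 2×(11-1)! + (11-2)! = 39916800 - 7257600 + 362880 = 33022080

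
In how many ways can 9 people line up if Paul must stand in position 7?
Fix one position: (9-1)! = 40320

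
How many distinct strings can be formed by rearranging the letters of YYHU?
4! / (1! × 2! × 1!) = 12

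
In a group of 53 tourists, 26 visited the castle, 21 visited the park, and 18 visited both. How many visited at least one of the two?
|A∪B| = |A| + |B| - |A∩B| = 26 + 21 - 18 = 29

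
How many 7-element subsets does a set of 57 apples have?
C(57,7) = 57!/(7!×50!) = 264385836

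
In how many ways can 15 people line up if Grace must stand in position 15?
Fix one position: (15-1)! = 87178291200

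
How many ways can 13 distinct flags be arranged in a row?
13! = 6227020800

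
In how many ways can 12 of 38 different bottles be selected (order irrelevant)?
C(38,12) = 38!/(12!×26!) = 2707475148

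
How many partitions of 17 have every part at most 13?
Let r_j(i) = number of partitions of i into parts ≤ j, for i = 0..17. r_1(i) = 1 for all i; r_j(i) = r_{j-1}(i) + r_j(i-j). Rows j = 2..13: ≤2: 1 1 2 2 3 3 4 4 5 5 6 6 7 7 8 8 9 9; ≤3: 1 1 2 3 4 5 7 8 10 12 14 16 19 21 24 27 30 33; ≤4: 1 1 2 3 5 6 9 11 15 18 23 27 34 39 47 54 64 72; ≤5: 1 1 2 3 5 7 10 13 18 23 30 37 47 57 70 84 101 119; ≤6: 1 1 2 3 5 7 11 14 20 26 35 44 58 71 90 110 136 163; ≤7: 1 1 2 3 5 7 11 15 21 28 38 49 65 82 105 131 164 201; ≤8: 1 1 2 3 5 7 11 15 22 29 40 52 70 89 116 146 186 230; ≤9: 1 1 2 3 5 7 11 15 22 30 41 54 73 94 123 157 201 252; ≤10: 1 1 2 3 5 7 11 15 22 30 42 55 75 97 128 164 212 267; ≤11: 1 1 2 3 5 7 11 15 22 30 42 56 76 99 131 169 219 278; ≤12: 1 1 2 3 5 7 11 15 22 30 42 56 77 100 133 172 224 285; ≤13: 1 1 2 3 5 7 11 15 22 30 42 56 77 101 134 174 227 290. r_13(17) = 290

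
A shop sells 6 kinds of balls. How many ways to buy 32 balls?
C(32+6-1, 6-1) = C(37, 5) = 435897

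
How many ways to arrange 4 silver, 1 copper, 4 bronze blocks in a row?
9! / (4! × 1! × 4!) = 630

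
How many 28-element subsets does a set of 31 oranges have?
C(31,28) = 31!/(28!×3!) = 4495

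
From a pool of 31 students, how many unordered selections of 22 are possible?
C(31,22) = 31!/(22!×9!) = 20160075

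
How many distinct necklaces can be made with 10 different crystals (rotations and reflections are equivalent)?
(10-1)!/2 = 362880/2 = 181440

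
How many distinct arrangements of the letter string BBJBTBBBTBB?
11! / (1! × 2! × 8!) = 495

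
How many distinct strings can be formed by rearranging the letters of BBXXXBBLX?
9! / (4! × 1! × 4!) = 630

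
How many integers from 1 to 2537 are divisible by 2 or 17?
⌊2537/2⌋ + ⌊2537/17⌋ - ⌊2537/34⌋ = 1268 + 149 - 74 = 1343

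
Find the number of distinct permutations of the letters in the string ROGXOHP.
7! / (1! × 1! × 1! × 1! × 2! × 1!) = 2520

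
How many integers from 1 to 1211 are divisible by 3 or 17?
⌊1211/3⌋ + ⌊1211/17⌋ - ⌊1211/51⌋ = 403 + 71 - 23 = 451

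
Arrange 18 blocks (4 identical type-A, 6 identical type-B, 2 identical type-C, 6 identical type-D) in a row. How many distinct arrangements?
18! / (4! × 6! × 2! × 6!) = 257297040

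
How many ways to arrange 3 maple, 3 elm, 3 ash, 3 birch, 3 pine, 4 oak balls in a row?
19! / (3! × 3! × 3! × 3! × 3! × 4!) = 651819168000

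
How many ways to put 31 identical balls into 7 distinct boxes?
C(31+7-1, 7-1) = C(37, 6) = 2324784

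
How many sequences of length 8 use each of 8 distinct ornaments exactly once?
8! = 40320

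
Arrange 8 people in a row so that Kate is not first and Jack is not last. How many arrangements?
By inclusion-exclusion: 8! - 2×(8-1)! + (8-2)! = 40320 - 10080 + 720 = 30960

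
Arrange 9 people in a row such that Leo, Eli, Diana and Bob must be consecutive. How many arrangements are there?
Treat the 4 as one block: (9-4+1)! × 4! = 720 × 24 = 17280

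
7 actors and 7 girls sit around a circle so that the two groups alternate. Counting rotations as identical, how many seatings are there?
Fix one of the actors: (7-1)! ways for the remaining actors, × 7! ways for the girls = 720 × 5040 = 3628800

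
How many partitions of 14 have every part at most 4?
Let r_j(i) = number of partitions of i into parts ≤ j, for i = 0..14. r_1(i) = 1 for all i; r_j(i) = r_{j-1}(i) + r_j(i-j). Rows j = 2..4: ≤2: 1 1 2 2 3 3 4 4 5 5 6 6 7 7 8; ≤3: 1 1 2 3 4 5 7 8 10 12 14 16 19 21 24; ≤4: 1 1 2 3 5 6 9 11 15 18 23 27 34 39 47. r_4(14) = 47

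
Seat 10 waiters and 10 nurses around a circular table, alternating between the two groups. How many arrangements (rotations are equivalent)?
Fix one of the waiters: (10-1)! ways for the remaining waiters, × 10! ways for the nurses = 362880 × 3628800 = 1316818944000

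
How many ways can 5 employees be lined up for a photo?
5! = 120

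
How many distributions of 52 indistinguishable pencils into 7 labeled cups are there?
C(52+7-1, 7-1) = C(58, 6) = 40475358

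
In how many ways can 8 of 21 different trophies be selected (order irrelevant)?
C(21,8) = 21!/(8!×13!) = 203490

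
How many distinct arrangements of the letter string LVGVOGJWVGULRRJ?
15! / (2! × 3! × 1! × 2! × 1! × 3! × 1! × 2!) = 4540536000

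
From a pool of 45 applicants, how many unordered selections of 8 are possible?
C(45,8) = 45!/(8!×37!) = 215553195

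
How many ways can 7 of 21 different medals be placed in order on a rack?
P(21,7) = 21!/(21-7)! = 586051200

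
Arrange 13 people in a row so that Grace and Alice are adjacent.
Treat as block: (13-1)! × 2! = 479001600 × 2 = 958003200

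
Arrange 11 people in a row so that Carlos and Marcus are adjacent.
Treat as block: (11-1)! × 2! = 3628800 × 2 = 7257600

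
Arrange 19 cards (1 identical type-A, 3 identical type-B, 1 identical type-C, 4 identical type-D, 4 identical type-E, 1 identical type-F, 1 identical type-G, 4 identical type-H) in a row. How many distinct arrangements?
19! / (1! × 3! × 1! × 4! × 4! × 1! × 1! × 4!) = 1466593128000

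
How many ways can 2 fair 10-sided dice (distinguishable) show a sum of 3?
Coefficient of x^3 in (x + x² + ... + x^10)^2. By inclusion-exclusion on dice exceeding 10: Σ_j (-1)^j C(2,j)·C(3-1-10j, 1) = C(2,0)·C(2,1) = 1·2 = 2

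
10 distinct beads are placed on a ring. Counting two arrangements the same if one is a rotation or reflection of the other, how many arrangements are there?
(10-1)!/2 = 362880/2 = 181440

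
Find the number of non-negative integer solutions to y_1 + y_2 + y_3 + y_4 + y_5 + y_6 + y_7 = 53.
C(53+7-1, 7-1) = C(59, 6) = 45057474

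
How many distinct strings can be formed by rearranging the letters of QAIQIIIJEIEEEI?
14! / (1! × 2! × 1! × 6! × 4!) = 2522520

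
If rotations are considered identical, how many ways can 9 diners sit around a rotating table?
Circular: fix one position, arrange the rest. (9-1)! = 40320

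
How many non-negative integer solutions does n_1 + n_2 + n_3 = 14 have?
C(14+3-1, 3-1) = C(16, 2) = 120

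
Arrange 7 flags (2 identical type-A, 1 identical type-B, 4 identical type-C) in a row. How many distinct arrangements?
7! / (2! × 1! × 4!) = 105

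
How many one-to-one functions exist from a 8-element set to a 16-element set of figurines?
P(16,8) = 16!/(16-8)! = 518918400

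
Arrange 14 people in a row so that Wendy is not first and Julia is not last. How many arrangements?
By inclusion-exclusion: 14! - 2×(14-1)! + (14-2)! = 87178291200 - 12454041600 + 479001600 = 75203251200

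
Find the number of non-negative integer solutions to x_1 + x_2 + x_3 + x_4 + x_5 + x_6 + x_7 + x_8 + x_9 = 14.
C(14+9-1, 9-1) = C(22, 8) = 319770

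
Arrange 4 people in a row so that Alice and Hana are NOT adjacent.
Total - adjacent = 4! - (4-1)!×2 = 24 - 12 = 12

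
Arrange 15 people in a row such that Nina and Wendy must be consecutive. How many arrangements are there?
Treat the 2 as one block: (15-2+1)! × 2! = 87178291200 × 2 = 174356582400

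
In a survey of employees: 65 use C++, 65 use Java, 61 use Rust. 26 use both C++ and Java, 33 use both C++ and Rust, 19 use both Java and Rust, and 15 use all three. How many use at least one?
|A∪B∪C| = 65+65+61-26-33-19+15 = 128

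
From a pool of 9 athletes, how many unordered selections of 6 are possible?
C(9,6) = 9!/(6!×3!) = 84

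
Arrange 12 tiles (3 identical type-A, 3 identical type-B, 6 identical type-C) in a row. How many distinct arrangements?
12! / (3! × 3! × 6!) = 18480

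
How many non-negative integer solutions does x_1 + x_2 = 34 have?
C(34+2-1, 2-1) = C(35, 1) = 35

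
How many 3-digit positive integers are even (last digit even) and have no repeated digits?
Last∈{0,2,4,6,8}. Last=0: 72. Last nonzero: 4×8×P(8,1) = 256. Total = 328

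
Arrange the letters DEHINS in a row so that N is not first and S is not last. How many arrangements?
By inclusion-exclusion: 6! - 2×(6-1)! + (6-2)! = 720 - 240 + 24 = 504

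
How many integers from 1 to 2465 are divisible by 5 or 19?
⌊2465/5⌋ + ⌊2465/19⌋ - ⌊2465/95⌋ = 493 + 129 - 25 = 597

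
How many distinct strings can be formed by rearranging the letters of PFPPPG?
6! / (1! × 1! × 4!) = 30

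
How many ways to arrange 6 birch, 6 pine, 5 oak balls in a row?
17! / (6! × 6! × 5!) = 5717712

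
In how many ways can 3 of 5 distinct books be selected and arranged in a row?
P(5,3) = 5!/(5-3)! = 60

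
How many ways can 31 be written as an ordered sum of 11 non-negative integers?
C(31+11-1, 11-1) = C(41, 10) = 1121099408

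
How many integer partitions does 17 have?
Pentagonal recurrence p(n) = p(n-1) + p(n-2) - p(n-5) - p(n-7) + p(n-12) + p(n-15) - ... gives p(0..16) = 1, 1, 2, 3, 5, 7, 11, 15, 22, 30, 42, 56, 77, 101, 135, 176, 231. p(17) = p(16) + p(15) - p(12) - p(10) + p(5) + p(2) = 231 + 176 - 77 - 42 + 7 + 2 = 297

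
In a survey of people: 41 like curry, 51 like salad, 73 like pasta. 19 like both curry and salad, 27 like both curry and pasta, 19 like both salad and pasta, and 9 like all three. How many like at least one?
|A∪B∪C| = 41+51+73-19-27-19+9 = 109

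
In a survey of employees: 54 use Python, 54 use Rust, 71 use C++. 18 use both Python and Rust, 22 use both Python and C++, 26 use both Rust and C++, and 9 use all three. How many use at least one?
|A∪B∪C| = 54+54+71-18-22-26+9 = 122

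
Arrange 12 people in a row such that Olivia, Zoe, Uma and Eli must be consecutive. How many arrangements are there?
Treat the 4 as one block: (12-4+1)! × 4! = 362880 × 24 = 8709120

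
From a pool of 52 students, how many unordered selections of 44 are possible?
C(52,44) = 52!/(44!×8!) = 752538150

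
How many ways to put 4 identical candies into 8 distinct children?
C(4+8-1, 8-1) = C(11, 7) = 330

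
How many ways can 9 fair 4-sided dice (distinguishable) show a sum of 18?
Coefficient of x^18 in (x + x² + ... + x^4)^9. By inclusion-exclusion on dice exceeding 4: Σ_j (-1)^j C(9,j)·C(18-1-4j, 8) = C(9,0)·C(17,8) - C(9,1)·C(13,8) + C(9,2)·C(9,8) = 1·24310 - 9·1287 + 36·9 = 13051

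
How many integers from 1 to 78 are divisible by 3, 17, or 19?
⌊78/3⌋+⌊78/17⌋+⌊78/19⌋ - ⌊78/51⌋-⌊78/57⌋-⌊78/323⌋ + ⌊78/969⌋ = 26+4+4 - 1-1-0 + 0 = 32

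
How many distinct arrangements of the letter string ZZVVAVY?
7! / (1! × 3! × 1! × 2!) = 420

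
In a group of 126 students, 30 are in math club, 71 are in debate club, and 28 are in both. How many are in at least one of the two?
|A∪B| = |A| + |B| - |A∩B| = 30 + 71 - 28 = 73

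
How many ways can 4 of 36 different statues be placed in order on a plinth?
P(36,4) = 36!/(36-4)! = 1413720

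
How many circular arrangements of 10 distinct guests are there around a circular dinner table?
Circular: fix one position, arrange the rest. (10-1)! = 362880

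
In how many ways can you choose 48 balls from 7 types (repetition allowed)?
C(48+7-1, 7-1) = C(54, 6) = 25827165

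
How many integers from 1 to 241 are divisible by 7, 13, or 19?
⌊241/7⌋+⌊241/13⌋+⌊241/19⌋ - ⌊241/91⌋-⌊241/133⌋-⌊241/247⌋ + ⌊241/1729⌋ = 34+18+12 - 2-1-0 + 0 = 61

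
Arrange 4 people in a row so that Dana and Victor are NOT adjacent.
Total - adjacent = 4! - (4-1)!×2 = 24 - 12 = 12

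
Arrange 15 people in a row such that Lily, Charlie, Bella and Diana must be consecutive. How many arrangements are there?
Treat the 4 as one block: (15-4+1)! × 4! = 479001600 × 24 = 11496038400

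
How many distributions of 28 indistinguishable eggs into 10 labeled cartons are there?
C(28+10-1, 10-1) = C(37, 9) = 124403620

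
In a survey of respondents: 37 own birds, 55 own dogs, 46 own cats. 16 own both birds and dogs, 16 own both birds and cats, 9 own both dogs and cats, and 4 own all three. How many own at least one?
|A∪B∪C| = 37+55+46-16-16-9+4 = 101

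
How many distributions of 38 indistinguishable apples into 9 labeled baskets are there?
C(38+9-1, 9-1) = C(46, 8) = 260932815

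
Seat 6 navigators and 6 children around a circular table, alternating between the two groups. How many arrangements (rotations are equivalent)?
Fix one of the navigators: (6-1)! ways for the remaining navigators, × 6! ways for the children = 120 × 720 = 86400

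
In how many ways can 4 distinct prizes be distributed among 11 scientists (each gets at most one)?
P(11,4) = 11!/(11-4)! = 7920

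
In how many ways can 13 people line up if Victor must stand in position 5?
Fix one position: (13-1)! = 479001600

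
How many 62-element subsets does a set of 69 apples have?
C(69,62) = 69!/(62!×7!) = 1078897248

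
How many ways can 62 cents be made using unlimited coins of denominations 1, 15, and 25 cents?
Coefficient of x^62 in 1/(1-x^1) · 1/(1-x^15) · 1/(1-x^25). Case on j = number of 25-cent coins (j = 0..2); remainder r = 62 - 25j is made from {1,15} in ⌊r/15⌋+1 ways. r = 62, 37, 12 → 5 + 3 + 1 = 9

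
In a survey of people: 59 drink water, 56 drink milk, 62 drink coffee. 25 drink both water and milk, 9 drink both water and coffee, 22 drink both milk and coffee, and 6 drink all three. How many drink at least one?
|A∪B∪C| = 59+56+62-25-9-22+6 = 127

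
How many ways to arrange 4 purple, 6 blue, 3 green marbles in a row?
13! / (4! × 6! × 3!) = 60060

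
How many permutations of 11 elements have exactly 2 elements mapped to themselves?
Choose the 2 fixed points C(11,2) = 55, derange the rest: !9 = Σ_{j=0}^{9} (-1)^j·9!/j! = 362880 - 362880 + 181440 - 60480 + 15120 - 3024 + 504 - 72 + 9 - 1 = 133496. Product = 55 × 133496 = 7342280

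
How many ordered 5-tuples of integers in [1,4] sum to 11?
Coefficient of x^11 in (x + x² + ... + x^4)^5. By inclusion-exclusion on dice exceeding 4: Σ_j (-1)^j C(5,j)·C(11-1-4j, 4) = C(5,0)·C(10,4) - C(5,1)·C(6,4) = 1·210 - 5·15 = 135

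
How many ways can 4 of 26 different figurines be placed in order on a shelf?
P(26,4) = 26!/(26-4)! = 358800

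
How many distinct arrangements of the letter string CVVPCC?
6! / (1! × 3! × 2!) = 60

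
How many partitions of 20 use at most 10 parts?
By conjugation, equals partitions of 20 into parts ≤ 10. Let r_j(i) = number of partitions of i into parts ≤ j, for i = 0..20. r_1(i) = 1 for all i; r_j(i) = r_{j-1}(i) + r_j(i-j). Rows j = 2..10: ≤2: 1 1 2 2 3 3 4 4 5 5 6 6 7 7 8 8 9 9 10 10 11; ≤3: 1 1 2 3 4 5 7 8 10 12 14 16 19 21 24 27 30 33 37 40 44; ≤4: 1 1 2 3 5 6 9 11 15 18 23 27 34 39 47 54 64 72 84 94 108; ≤5: 1 1 2 3 5 7 10 13 18 23 30 37 47 57 70 84 101 119 141 164 192; ≤6: 1 1 2 3 5 7 11 14 20 26 35 44 58 71 90 110 136 163 199 235 282; ≤7: 1 1 2 3 5 7 11 15 21 28 38 49 65 82 105 131 164 201 248 300 364; ≤8: 1 1 2 3 5 7 11 15 22 29 40 52 70 89 116 146 186 230 288 352 434; ≤9: 1 1 2 3 5 7 11 15 22 30 41 54 73 94 123 157 201 252 318 393 488; ≤10: 1 1 2 3 5 7 11 15 22 30 42 55 75 97 128 164 212 267 340 423 530. r_10(20) = 530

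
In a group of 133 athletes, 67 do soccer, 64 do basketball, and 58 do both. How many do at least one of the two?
|A∪B| = |A| + |B| - |A∩B| = 67 + 64 - 58 = 73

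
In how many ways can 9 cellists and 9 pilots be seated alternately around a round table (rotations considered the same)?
Fix one of the cellists: (9-1)! ways for the remaining cellists, × 9! ways for the pilots = 40320 × 362880 = 14631321600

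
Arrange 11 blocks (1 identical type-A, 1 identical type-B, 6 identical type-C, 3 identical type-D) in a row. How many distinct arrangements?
11! / (1! × 1! × 6! × 3!) = 9240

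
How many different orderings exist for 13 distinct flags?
13! = 6227020800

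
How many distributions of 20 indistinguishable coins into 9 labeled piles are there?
C(20+9-1, 9-1) = C(28, 8) = 3108105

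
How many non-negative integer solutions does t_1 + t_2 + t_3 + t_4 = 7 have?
C(7+4-1, 4-1) = C(10, 3) = 120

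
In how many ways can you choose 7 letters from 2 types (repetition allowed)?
C(7+2-1, 2-1) = C(8, 1) = 8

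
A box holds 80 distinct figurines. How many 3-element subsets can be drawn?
C(80,3) = 80!/(3!×77!) = 82160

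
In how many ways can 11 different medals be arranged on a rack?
11! = 39916800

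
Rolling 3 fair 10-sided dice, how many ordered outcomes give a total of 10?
Coefficient of x^10 in (x + x² + ... + x^10)^3. By inclusion-exclusion on dice exceeding 10: Σ_j (-1)^j C(3,j)·C(10-1-10j, 2) = C(3,0)·C(9,2) = 1·36 = 36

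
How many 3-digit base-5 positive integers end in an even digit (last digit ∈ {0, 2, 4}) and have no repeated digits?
Last∈{0,2,4}. Last=0: 12. Last nonzero: 2×3×P(3,1) = 18. Total = 30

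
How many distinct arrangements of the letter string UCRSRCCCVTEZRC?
14! / (1! × 1! × 1! × 1! × 1! × 5! × 1! × 3!) = 121080960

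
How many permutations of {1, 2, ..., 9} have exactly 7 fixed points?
Choose the 7 fixed points C(9,7) = 36, derange the rest: !2 = Σ_{j=0}^{2} (-1)^j·2!/j! = 2 - 2 + 1 = 1. Product = 36 × 1 = 36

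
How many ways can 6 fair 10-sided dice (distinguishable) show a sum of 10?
Coefficient of x^10 in (x + x² + ... + x^10)^6. By inclusion-exclusion on dice exceeding 10: Σ_j (-1)^j C(6,j)·C(10-1-10j, 5) = C(6,0)·C(9,5) = 1·126 = 126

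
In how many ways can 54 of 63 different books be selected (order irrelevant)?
C(63,54) = 63!/(54!×9!) = 23667689815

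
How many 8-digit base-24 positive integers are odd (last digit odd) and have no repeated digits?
Last∈{1,3,5,7,9,11,13,15,17,19,21,23}. Last=0: 0. Last nonzero: 12×22×P(22,6) = 14182439040. Total = 14182439040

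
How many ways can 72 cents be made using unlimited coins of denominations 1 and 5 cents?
Coefficient of x^72 in 1/(1-x^1) · 1/(1-x^5). Use j coins of 5 for j = 0..⌊72/5⌋ = 14, the rest in 1s: 14 + 1 = 15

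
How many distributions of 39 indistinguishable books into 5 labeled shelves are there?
C(39+5-1, 5-1) = C(43, 4) = 123410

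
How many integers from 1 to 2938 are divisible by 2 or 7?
⌊2938/2⌋ + ⌊2938/7⌋ - ⌊2938/14⌋ = 1469 + 419 - 209 = 1679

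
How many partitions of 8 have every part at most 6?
Let r_j(i) = number of partitions of i into parts ≤ j, for i = 0..8. r_1(i) = 1 for all i; r_j(i) = r_{j-1}(i) + r_j(i-j). Rows j = 2..6: ≤2: 1 1 2 2 3 3 4 4 5; ≤3: 1 1 2 3 4 5 7 8 10; ≤4: 1 1 2 3 5 6 9 11 15; ≤5: 1 1 2 3 5 7 10 13 18; ≤6: 1 1 2 3 5 7 11 14 20. r_6(8) = 20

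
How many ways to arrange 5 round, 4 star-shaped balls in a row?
9! / (5! × 4!) = 126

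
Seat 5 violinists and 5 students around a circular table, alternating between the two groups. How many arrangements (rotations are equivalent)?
Fix one of the violinists: (5-1)! ways for the remaining violinists, × 5! ways for the students = 24 × 120 = 2880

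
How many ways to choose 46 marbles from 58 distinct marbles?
C(58,46) = 58!/(46!×12!) = 891794789340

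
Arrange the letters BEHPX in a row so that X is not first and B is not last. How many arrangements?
By inclusion-exclusion: 5! - 2×(5-1)! + (5-2)! = 120 - 48 + 6 = 78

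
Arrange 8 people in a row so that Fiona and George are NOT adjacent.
Total - adjacent = 8! - (8-1)!×2 = 40320 - 10080 = 30240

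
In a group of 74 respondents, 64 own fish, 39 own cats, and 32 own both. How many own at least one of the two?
|A∪B| = |A| + |B| - |A∩B| = 64 + 39 - 32 = 71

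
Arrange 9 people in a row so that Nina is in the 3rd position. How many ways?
Fix one position: (9-1)! = 40320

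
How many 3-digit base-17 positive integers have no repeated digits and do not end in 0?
Last digit: 16 nonzero choices. First digit: 15 (nonzero, ≠last). Middle 1: P(15,1) = 15. Total = 3600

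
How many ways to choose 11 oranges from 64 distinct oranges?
C(64,11) = 64!/(11!×53!) = 743595781824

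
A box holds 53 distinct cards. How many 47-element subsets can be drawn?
C(53,47) = 53!/(47!×6!) = 22957480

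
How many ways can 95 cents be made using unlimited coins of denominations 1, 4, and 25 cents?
Coefficient of x^95 in 1/(1-x^1) · 1/(1-x^4) · 1/(1-x^25). Case on j = number of 25-cent coins (j = 0..3); remainder r = 95 - 25j is made from {1,4} in ⌊r/4⌋+1 ways. r = 95, 70, 45, 20 → 24 + 18 + 12 + 6 = 60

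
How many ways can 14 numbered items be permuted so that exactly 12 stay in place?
Choose the 12 fixed points C(14,12) = 91, derange the rest: !2 = Σ_{j=0}^{2} (-1)^j·2!/j! = 2 - 2 + 1 = 1. Product = 91 × 1 = 91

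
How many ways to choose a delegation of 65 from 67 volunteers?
C(67,65) = 67!/(65!×2!) = 2211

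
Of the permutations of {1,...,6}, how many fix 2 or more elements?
Exactly j fixed points: C(6,j)·!(6-j); sum over j ≥ 2 (derangement numbers via !m = (m-1)·(!(m-1) + !(m-2)): !0..!4 = 1, 0, 1, 2, 9). Σ_{j=2}^{6} C(6,j)·!(6-j) = C(6,2)·!4 + C(6,3)·!3 + C(6,4)·!2 + C(6,5)·!1 + C(6,6)·!0 = 15·9 + 20·2 + 15·1 + 6·0 + 1·1 = 191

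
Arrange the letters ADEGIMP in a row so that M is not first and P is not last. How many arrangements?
By inclusion-exclusion: 7! - 2×(7-1)! + (7-2)! = 5040 - 1440 + 120 = 3720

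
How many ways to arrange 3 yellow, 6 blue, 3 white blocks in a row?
12! / (3! × 6! × 3!) = 18480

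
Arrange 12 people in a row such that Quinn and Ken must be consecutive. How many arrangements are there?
Treat the 2 as one block: (12-2+1)! × 2! = 39916800 × 2 = 79833600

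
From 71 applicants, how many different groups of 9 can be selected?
C(71,9) = 71!/(9!×62!) = 74473879480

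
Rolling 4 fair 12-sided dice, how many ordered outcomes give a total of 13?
Coefficient of x^13 in (x + x² + ... + x^12)^4. By inclusion-exclusion on dice exceeding 12: Σ_j (-1)^j C(4,j)·C(13-1-12j, 3) = C(4,0)·C(12,3) = 1·220 = 220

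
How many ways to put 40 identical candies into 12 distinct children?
C(40+12-1, 12-1) = C(51, 11) = 47626016970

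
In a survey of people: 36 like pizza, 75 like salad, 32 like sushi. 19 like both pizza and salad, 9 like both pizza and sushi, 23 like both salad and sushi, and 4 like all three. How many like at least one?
|A∪B∪C| = 36+75+32-19-9-23+4 = 96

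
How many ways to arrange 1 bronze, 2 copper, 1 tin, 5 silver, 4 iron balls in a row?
13! / (1! × 2! × 1! × 5! × 4!) = 1081080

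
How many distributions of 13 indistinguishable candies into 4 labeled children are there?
C(13+4-1, 4-1) = C(16, 3) = 560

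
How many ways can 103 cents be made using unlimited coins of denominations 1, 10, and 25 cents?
Coefficient of x^103 in 1/(1-x^1) · 1/(1-x^10) · 1/(1-x^25). Case on j = number of 25-cent coins (j = 0..4); remainder r = 103 - 25j is made from {1,10} in ⌊r/10⌋+1 ways. r = 103, 78, 53, 28, 3 → 11 + 8 + 6 + 3 + 1 = 29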